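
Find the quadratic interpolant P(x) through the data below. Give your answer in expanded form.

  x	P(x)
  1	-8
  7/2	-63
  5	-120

P(x) = -4x^2 - 4x

Newton's divided differences:
P[1,7/2] = (-63 - (-8)) / (7/2 - 1) = -22
P[7/2,5] = (-120 - (-63)) / (5 - 7/2) = -38
P[1,7/2,5] = (-38 - (-22)) / (5 - 1) = -4
P(x) = -8 + (-22)·(x - 1) + (-4)·(x - 1)(x - 7/2)
Expanding: P(x) = -4x^2 - 4x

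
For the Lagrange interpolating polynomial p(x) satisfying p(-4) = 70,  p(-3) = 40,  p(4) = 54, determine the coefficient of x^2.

The leading coefficient equals the top divided difference p[-4,-3,4].
p[-4,-3] = (40 - 70) / (-3 - (-4)) = -30
p[-3,4] = (54 - 40) / (4 - (-3)) = 2
p[-4,-3,4] = (2 - (-30)) / (4 - (-4)) = 4

4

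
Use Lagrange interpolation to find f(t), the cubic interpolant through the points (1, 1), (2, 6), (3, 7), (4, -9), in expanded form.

f(t) = -(13/6)t^3 + 11t^2 - (77/6)t + 5

Build the Lagrange basis polynomials:
L_0(t) = (t - 2)(t - 3)(t - 4) / [-6] = -(1/6)t^3 + (3/2)t^2 - (13/3)t + 4
L_1(t) = (t - 1)(t - 3)(t - 4) / [2] = (1/2)t^3 - 4t^2 + (19/2)t - 6
L_2(t) = (t - 1)(t - 2)(t - 4) / [-2] = -(1/2)t^3 + (7/2)t^2 - 7t + 4
L_3(t) = (t - 1)(t - 2)(t - 3) / [6] = (1/6)t^3 - t^2 + (11/6)t - 1
f(t) = 1·L_0 + 6·L_1 + 7·L_2 + (-9)·L_3
  1·L_0(t) = -(1/6)t^3 + (3/2)t^2 - (13/3)t + 4
  6·L_1(t) = 3t^3 - 24t^2 + 57t - 36
  7·L_2(t) = -(7/2)t^3 + (49/2)t^2 - 49t + 28
  (-9)·L_3(t) = -(3/2)t^3 + 9t^2 - (33/2)t + 9
Adding term by term: -(13/6)t^3 + 11t^2 - (77/6)t + 5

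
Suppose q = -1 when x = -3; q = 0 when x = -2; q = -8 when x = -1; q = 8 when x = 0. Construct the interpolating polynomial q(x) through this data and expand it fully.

L_0(x) = (x + 2)(x + 1)x / [-6] = -(1/6)x^3 - (1/2)x^2 - (1/3)x
L_1(x) = (x + 3)(x + 1)x / [2] = (1/2)x^3 + 2x^2 + (3/2)x
L_2(x) = (x + 3)(x + 2)x / [-2] = -(1/2)x^3 - (5/2)x^2 - 3x
L_3(x) = (x + 3)(x + 2)(x + 1) / [6] = (1/6)x^3 + x^2 + (11/6)x + 1
q(x) = (-1)·L_0 + 0·L_1 + (-8)·L_2 + 8·L_3
  (-1)·L_0(x) = (1/6)x^3 + (1/2)x^2 + (1/3)x
  0·L_1(x) = 0
  (-8)·L_2(x) = 4x^3 + 20x^2 + 24x
  8·L_3(x) = (4/3)x^3 + 8x^2 + (44/3)x + 8
Adding term by term: (11/2)x^3 + (57/2)x^2 + 39x + 8

q(x) = (11/2)x^3 + (57/2)x^2 + 39x + 8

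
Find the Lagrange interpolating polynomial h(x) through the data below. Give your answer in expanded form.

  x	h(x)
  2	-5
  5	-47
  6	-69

L_0(x) = (x - 5)(x - 6) / [12] = (1/12)x^2 - (11/12)x + 5/2
L_1(x) = (x - 2)(x - 6) / [-3] = -(1/3)x^2 + (8/3)x - 4
L_2(x) = (x - 2)(x - 5) / [4] = (1/4)x^2 - (7/4)x + 5/2
h(x) = (-5)·L_0 + (-47)·L_1 + (-69)·L_2
  (-5)·L_0(x) = -(5/12)x^2 + (55/12)x - 25/2
  (-47)·L_1(x) = (47/3)x^2 - (376/3)x + 188
  (-69)·L_2(x) = -(69/4)x^2 + (483/4)x - 345/2
Adding term by term: -2x^2 + 3

h(x) = -2x^2 + 3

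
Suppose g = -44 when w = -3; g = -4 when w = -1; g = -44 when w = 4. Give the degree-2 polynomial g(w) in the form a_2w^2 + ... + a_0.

g(w) = -4w^2 + 4w + 4

L_0(w) = (w + 1)(w - 4) / [14] = (1/14)w^2 - (3/14)w - 2/7
L_1(w) = (w + 3)(w - 4) / [-10] = -(1/10)w^2 + (1/10)w + 6/5
L_2(w) = (w + 3)(w + 1) / [35] = (1/35)w^2 + (4/35)w + 3/35
g(w) = (-44)·L_0 + (-4)·L_1 + (-44)·L_2
  (-44)·L_0(w) = -(22/7)w^2 + (66/7)w + 88/7
  (-4)·L_1(w) = (2/5)w^2 - (2/5)w - 24/5
  (-44)·L_2(w) = -(44/35)w^2 - (176/35)w - 132/35
Adding term by term: -4w^2 + 4w + 4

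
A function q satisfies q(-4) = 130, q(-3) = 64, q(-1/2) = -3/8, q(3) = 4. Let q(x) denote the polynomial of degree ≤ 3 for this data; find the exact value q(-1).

4

L_0(-1) = (2)·(-1/2)·(-4)/[(-1)·(-7/2)·(-7)] = -8/49
L_1(-1) = (3)·(-1/2)·(-4)/[(1)·(-5/2)·(-6)] = 2/5
L_2(-1) = (3)·(2)·(-4)/[(7/2)·(5/2)·(-7/2)] = 192/245
L_3(-1) = (3)·(2)·(-1/2)/[(7)·(6)·(7/2)] = -1/49
Sum: 130·(-8/49) + 64·(2/5) + (-3/8)·(192/245) + 4·(-1/49) = 4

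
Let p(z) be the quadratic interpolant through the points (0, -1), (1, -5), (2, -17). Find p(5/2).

-26

L_0(5/2) = (3/2)·(1/2)/[(-1)·(-2)] = 3/8
L_1(5/2) = (5/2)·(1/2)/[(1)·(-1)] = -5/4
L_2(5/2) = (5/2)·(3/2)/[(2)·(1)] = 15/8
Sum: (-1)·(3/8) + (-5)·(-5/4) + (-17)·(15/8) = -26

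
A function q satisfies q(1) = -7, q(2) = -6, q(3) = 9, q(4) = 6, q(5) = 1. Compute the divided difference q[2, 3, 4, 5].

8/3

q[2,3] = (9 - (-6)) / (3 - 2) = 15
q[3,4] = (6 - 9) / (4 - 3) = -3
q[4,5] = (1 - 6) / (5 - 4) = -5
q[2,3,4] = (-3 - 15) / (4 - 2) = -9
q[3,4,5] = (-5 - (-3)) / (5 - 3) = -1
q[2,3,4,5] = (-1 - (-9)) / (5 - 2) = 8/3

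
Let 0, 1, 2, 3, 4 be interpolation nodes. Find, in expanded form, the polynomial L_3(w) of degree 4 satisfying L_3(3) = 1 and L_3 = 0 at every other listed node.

L_3(w) = w(w - 1)(w - 2)(w - 4) / [(3)·(2)·(1)·(-1)]
       = (w^4 - 7w^3 + 14w^2 - 8w) / (-6)

L_3(w) = -(1/6)w^4 + (7/6)w^3 - (7/3)w^2 + (4/3)w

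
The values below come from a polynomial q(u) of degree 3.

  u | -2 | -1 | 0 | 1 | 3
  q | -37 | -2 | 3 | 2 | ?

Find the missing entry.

78

The 4 known values determine q uniquely (degree ≤ 3).
Evaluate each Lagrange basis at u = 3:
L_0(3) = (4)·(3)·(2)/[(-1)·(-2)·(-3)] = -4
L_1(3) = (5)·(3)·(2)/[(1)·(-1)·(-2)] = 15
L_2(3) = (5)·(4)·(2)/[(2)·(1)·(-1)] = -20
L_3(3) = (5)·(4)·(3)/[(3)·(2)·(1)] = 10
Sum: (-37)·(-4) + (-2)·(15) + 3·(-20) + 2·(10) = 78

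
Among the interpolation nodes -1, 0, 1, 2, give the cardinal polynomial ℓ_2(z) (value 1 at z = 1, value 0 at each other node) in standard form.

ℓ_2(z) = (z + 1)z(z - 2) / [(2)·(1)·(-1)]
       = (z^3 - z^2 - 2z) / (-2)

ℓ_2(z) = -(1/2)z^3 + (1/2)z^2 + z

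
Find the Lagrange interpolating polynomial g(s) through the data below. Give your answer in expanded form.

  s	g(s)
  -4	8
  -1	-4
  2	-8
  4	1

g(s) = (13/144)s^3 + (103/144)s^2 - (167/72)s - 125/18

Build the Lagrange basis polynomials:
L_0(s) = (s + 1)(s - 2)(s - 4) / [-144] = -(1/144)s^3 + (5/144)s^2 - (1/72)s - 1/18
L_1(s) = (s + 4)(s - 2)(s - 4) / [45] = (1/45)s^3 - (2/45)s^2 - (16/45)s + 32/45
L_2(s) = (s + 4)(s + 1)(s - 4) / [-36] = -(1/36)s^3 - (1/36)s^2 + (4/9)s + 4/9
L_3(s) = (s + 4)(s + 1)(s - 2) / [80] = (1/80)s^3 + (3/80)s^2 - (3/40)s - 1/10
g(s) = 8·L_0 + (-4)·L_1 + (-8)·L_2 + 1·L_3
  8·L_0(s) = -(1/18)s^3 + (5/18)s^2 - (1/9)s - 4/9
  (-4)·L_1(s) = -(4/45)s^3 + (8/45)s^2 + (64/45)s - 128/45
  (-8)·L_2(s) = (2/9)s^3 + (2/9)s^2 - (32/9)s - 32/9
  1·L_3(s) = (1/80)s^3 + (3/80)s^2 - (3/40)s - 1/10
Adding term by term: (13/144)s^3 + (103/144)s^2 - (167/72)s - 125/18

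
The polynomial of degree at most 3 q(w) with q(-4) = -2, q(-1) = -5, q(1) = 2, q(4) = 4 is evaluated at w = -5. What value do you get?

7

Evaluate each Lagrange basis at w = -5:
L_0(-5) = (-4)·(-6)·(-9)/[(-3)·(-5)·(-8)] = 9/5
L_1(-5) = (-1)·(-6)·(-9)/[(3)·(-2)·(-5)] = -9/5
L_2(-5) = (-1)·(-4)·(-9)/[(5)·(2)·(-3)] = 6/5
L_3(-5) = (-1)·(-4)·(-6)/[(8)·(5)·(3)] = -1/5
Sum: (-2)·(9/5) + (-5)·(-9/5) + 2·(6/5) + 4·(-1/5) = 7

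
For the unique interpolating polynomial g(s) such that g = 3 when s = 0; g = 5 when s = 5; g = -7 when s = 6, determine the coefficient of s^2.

L_0(s) = (s - 5)(s - 6) / [30] = (1/30)s^2 - (11/30)s + 1
L_1(s) = s(s - 6) / [-5] = -(1/5)s^2 + (6/5)s
L_2(s) = s(s - 5) / [6] = (1/6)s^2 - (5/6)s
g(s) = 3·L_0 + 5·L_1 + (-7)·L_2
Only the coefficient of s^2 is needed; take it from each L_i and combine:
3·(1/30) + 5·(-1/5) + (-7)·(1/6) = -31/15

-31/15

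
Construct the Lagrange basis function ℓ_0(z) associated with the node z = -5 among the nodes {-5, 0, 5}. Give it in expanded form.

ℓ_0(z) = z(z - 5) / [(-5)·(-10)]
       = (z^2 - 5z) / (50)

ℓ_0(z) = (1/50)z^2 - (1/10)z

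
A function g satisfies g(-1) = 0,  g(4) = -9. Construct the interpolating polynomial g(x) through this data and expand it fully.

g(x) = -(9/5)x - 9/5

Build the Lagrange basis polynomials:
L_0(x) = (x - 4) / [-5] = -(1/5)x + 4/5
L_1(x) = (x + 1) / [5] = (1/5)x + 1/5
g(x) = 0·L_0 + (-9)·L_1
  0·L_0(x) = 0
  (-9)·L_1(x) = -(9/5)x - 9/5
Adding term by term: -(9/5)x - 9/5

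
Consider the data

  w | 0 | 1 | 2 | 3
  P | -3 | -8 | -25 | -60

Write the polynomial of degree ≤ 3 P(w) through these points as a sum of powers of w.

L_0(w) = (w - 1)(w - 2)(w - 3) / [-6] = -(1/6)w^3 + w^2 - (11/6)w + 1
L_1(w) = w(w - 2)(w - 3) / [2] = (1/2)w^3 - (5/2)w^2 + 3w
L_2(w) = w(w - 1)(w - 3) / [-2] = -(1/2)w^3 + 2w^2 - (3/2)w
L_3(w) = w(w - 1)(w - 2) / [6] = (1/6)w^3 - (1/2)w^2 + (1/3)w
P(w) = (-3)·L_0 + (-8)·L_1 + (-25)·L_2 + (-60)·L_3
  (-3)·L_0(w) = (1/2)w^3 - 3w^2 + (11/2)w - 3
  (-8)·L_1(w) = -4w^3 + 20w^2 - 24w
  (-25)·L_2(w) = (25/2)w^3 - 50w^2 + (75/2)w
  (-60)·L_3(w) = -10w^3 + 30w^2 - 20w
Adding term by term: -w^3 - 3w^2 - w - 3

P(w) = -w^3 - 3w^2 - w - 3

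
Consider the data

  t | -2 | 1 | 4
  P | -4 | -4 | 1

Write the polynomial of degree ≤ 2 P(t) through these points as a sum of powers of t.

P(t) = (5/18)t^2 + (5/18)t - 41/9

Newton's divided differences:
P[-2,1] = (-4 - (-4)) / (1 - (-2)) = 0
P[1,4] = (1 - (-4)) / (4 - 1) = 5/3
P[-2,1,4] = (5/3 - 0) / (4 - (-2)) = 5/18
P(t) = -4 + (5/18)·(t + 2)(t - 1)
Expanding: P(t) = (5/18)t^2 + (5/18)t - 41/9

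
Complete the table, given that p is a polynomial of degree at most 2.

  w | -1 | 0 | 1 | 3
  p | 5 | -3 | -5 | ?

9

The 3 known values determine p uniquely (degree ≤ 2).
Evaluate each Lagrange basis at w = 3:
L_0(3) = (3)·(2)/[(-1)·(-2)] = 3
L_1(3) = (4)·(2)/[(1)·(-1)] = -8
L_2(3) = (4)·(3)/[(2)·(1)] = 6
Sum: 5·(3) + (-3)·(-8) + (-5)·(6) = 9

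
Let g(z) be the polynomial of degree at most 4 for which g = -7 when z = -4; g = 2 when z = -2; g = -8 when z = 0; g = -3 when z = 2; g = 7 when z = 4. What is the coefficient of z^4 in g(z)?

-11/96

The leading coefficient equals the top divided difference g[-4,-2,0,2,4].
g[-4,-2] = (2 - (-7)) / (-2 - (-4)) = 9/2
g[-2,0] = (-8 - 2) / (0 - (-2)) = -5
g[0,2] = (-3 - (-8)) / (2 - 0) = 5/2
g[2,4] = (7 - (-3)) / (4 - 2) = 5
g[-4,-2,0] = (-5 - 9/2) / (0 - (-4)) = -19/8
g[-2,0,2] = (5/2 - (-5)) / (2 - (-2)) = 15/8
g[0,2,4] = (5 - 5/2) / (4 - 0) = 5/8
g[-4,-2,0,2] = (15/8 - (-19/8)) / (2 - (-4)) = 17/24
g[-2,0,2,4] = (5/8 - 15/8) / (4 - (-2)) = -5/24
g[-4,-2,0,2,4] = (-5/24 - 17/24) / (4 - (-4)) = -11/96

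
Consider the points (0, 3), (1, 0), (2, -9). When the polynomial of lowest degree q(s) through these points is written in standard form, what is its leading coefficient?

L_0(s) = (s - 1)(s - 2) / [2] = (1/2)s^2 - (3/2)s + 1
L_1(s) = s(s - 2) / [-1] = -s^2 + 2s
L_2(s) = s(s - 1) / [2] = (1/2)s^2 - (1/2)s
q(s) = 3·L_0 + 0·L_1 + (-9)·L_2
Only the coefficient of s^2 is needed; take it from each L_i and combine:
3·(1/2) + 0·(-1) + (-9)·(1/2) = -3

-3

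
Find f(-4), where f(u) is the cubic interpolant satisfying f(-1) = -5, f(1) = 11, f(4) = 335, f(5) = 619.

Evaluate each Lagrange basis at u = -4:
L_0(-4) = (-5)·(-8)·(-9)/[(-2)·(-5)·(-6)] = 6
L_1(-4) = (-3)·(-8)·(-9)/[(2)·(-3)·(-4)] = -9
L_2(-4) = (-3)·(-5)·(-9)/[(5)·(3)·(-1)] = 9
L_3(-4) = (-3)·(-5)·(-8)/[(6)·(4)·(1)] = -5
Sum: (-5)·(6) + 11·(-9) + 335·(9) + 619·(-5) = -209

-209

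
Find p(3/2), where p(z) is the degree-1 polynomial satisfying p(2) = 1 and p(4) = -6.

L_0(3/2) = (-5/2)/[(-2)] = 5/4
L_1(3/2) = (-1/2)/[(2)] = -1/4
Sum: 1·(5/4) + (-6)·(-1/4) = 11/4

11/4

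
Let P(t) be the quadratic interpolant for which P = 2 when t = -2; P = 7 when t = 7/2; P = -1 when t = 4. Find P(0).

259/11

L_0(0) = (-7/2)·(-4)/[(-11/2)·(-6)] = 14/33
L_1(0) = (2)·(-4)/[(11/2)·(-1/2)] = 32/11
L_2(0) = (2)·(-7/2)/[(6)·(1/2)] = -7/3
Sum: 2·(14/33) + 7·(32/11) + (-1)·(-7/3) = 259/11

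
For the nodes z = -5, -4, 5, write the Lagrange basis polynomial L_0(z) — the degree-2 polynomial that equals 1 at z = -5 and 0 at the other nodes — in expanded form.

L_0(z) = (z + 4)(z - 5) / [(-1)·(-10)]
       = (z^2 - z - 20) / (10)

L_0(z) = (1/10)z^2 - (1/10)z - 2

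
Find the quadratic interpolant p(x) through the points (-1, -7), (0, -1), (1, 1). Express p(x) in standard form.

p(x) = -2x^2 + 4x - 1

Newton's divided differences:
p[-1,0] = (-1 - (-7)) / (0 - (-1)) = 6
p[0,1] = (1 - (-1)) / (1 - 0) = 2
p[-1,0,1] = (2 - 6) / (1 - (-1)) = -2
p(x) = -7 + 6·(x + 1) + (-2)·(x + 1)x
Expanding: p(x) = -2x^2 + 4x - 1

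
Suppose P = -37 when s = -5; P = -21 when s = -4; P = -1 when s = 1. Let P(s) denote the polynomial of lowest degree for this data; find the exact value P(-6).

Evaluate each Lagrange basis at s = -6:
L_0(-6) = (-2)·(-7)/[(-1)·(-6)] = 7/3
L_1(-6) = (-1)·(-7)/[(1)·(-5)] = -7/5
L_2(-6) = (-1)·(-2)/[(6)·(5)] = 1/15
Sum: (-37)·(7/3) + (-21)·(-7/5) + (-1)·(1/15) = -57

-57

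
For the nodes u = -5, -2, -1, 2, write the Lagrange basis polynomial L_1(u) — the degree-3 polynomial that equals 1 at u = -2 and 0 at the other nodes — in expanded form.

L_1(u) = (u + 5)(u + 1)(u - 2) / [(3)·(-1)·(-4)]
       = (u^3 + 4u^2 - 7u - 10) / (12)

L_1(u) = (1/12)u^3 + (1/3)u^2 - (7/12)u - 5/6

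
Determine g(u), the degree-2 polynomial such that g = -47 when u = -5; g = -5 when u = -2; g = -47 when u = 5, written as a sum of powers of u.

g(u) = -2u^2 + 3

Build the Lagrange basis polynomials:
L_0(u) = (u + 2)(u - 5) / [30] = (1/30)u^2 - (1/10)u - 1/3
L_1(u) = (u + 5)(u - 5) / [-21] = -(1/21)u^2 + 25/21
L_2(u) = (u + 5)(u + 2) / [70] = (1/70)u^2 + (1/10)u + 1/7
g(u) = (-47)·L_0 + (-5)·L_1 + (-47)·L_2
  (-47)·L_0(u) = -(47/30)u^2 + (47/10)u + 47/3
  (-5)·L_1(u) = (5/21)u^2 - 125/21
  (-47)·L_2(u) = -(47/70)u^2 - (47/10)u - 47/7
Adding term by term: -2u^2 + 3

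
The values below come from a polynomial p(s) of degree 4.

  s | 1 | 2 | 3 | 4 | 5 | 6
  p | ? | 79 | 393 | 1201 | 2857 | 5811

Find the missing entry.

1

The 5 known values determine p uniquely (degree ≤ 4).
Evaluate each Lagrange basis at s = 1:
L_0(1) = (-2)·(-3)·(-4)·(-5)/[(-1)·(-2)·(-3)·(-4)] = 5
L_1(1) = (-1)·(-3)·(-4)·(-5)/[(1)·(-1)·(-2)·(-3)] = -10
L_2(1) = (-1)·(-2)·(-4)·(-5)/[(2)·(1)·(-1)·(-2)] = 10
L_3(1) = (-1)·(-2)·(-3)·(-5)/[(3)·(2)·(1)·(-1)] = -5
L_4(1) = (-1)·(-2)·(-3)·(-4)/[(4)·(3)·(2)·(1)] = 1
Sum: 79·(5) + 393·(-10) + 1201·(10) + 2857·(-5) + 5811·(1) = 1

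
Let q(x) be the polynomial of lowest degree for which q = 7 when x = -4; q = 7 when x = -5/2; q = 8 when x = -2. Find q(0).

17

L_0(0) = (5/2)·(2)/[(-3/2)·(-2)] = 5/3
L_1(0) = (4)·(2)/[(3/2)·(-1/2)] = -32/3
L_2(0) = (4)·(5/2)/[(2)·(1/2)] = 10
Sum: 7·(5/3) + 7·(-32/3) + 8·(10) = 17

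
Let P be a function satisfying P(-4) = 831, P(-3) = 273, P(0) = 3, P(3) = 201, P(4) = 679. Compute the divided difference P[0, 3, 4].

103

P[0,3] = (201 - 3) / (3 - 0) = 66
P[3,4] = (679 - 201) / (4 - 3) = 478
P[0,3,4] = (478 - 66) / (4 - 0) = 103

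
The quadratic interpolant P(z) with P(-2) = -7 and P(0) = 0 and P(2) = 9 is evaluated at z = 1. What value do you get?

17/4

Using Newton's divided-difference form:
P[-2,0] = (0 - (-7)) / (0 - (-2)) = 7/2
P[0,2] = (9 - 0) / (2 - 0) = 9/2
P[-2,0,2] = (9/2 - 7/2) / (2 - (-2)) = 1/4
P(1) = -7 + (7/2)·(3) + (1/4)·(3)·(1) = 17/4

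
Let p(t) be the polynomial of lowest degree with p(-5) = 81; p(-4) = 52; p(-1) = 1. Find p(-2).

12

Evaluate each Lagrange basis at t = -2:
L_0(-2) = (2)·(-1)/[(-1)·(-4)] = -1/2
L_1(-2) = (3)·(-1)/[(1)·(-3)] = 1
L_2(-2) = (3)·(2)/[(4)·(3)] = 1/2
Sum: 81·(-1/2) + 52·(1) + 1·(1/2) = 12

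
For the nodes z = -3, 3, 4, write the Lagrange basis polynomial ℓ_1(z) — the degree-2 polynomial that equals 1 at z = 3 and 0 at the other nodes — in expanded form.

ℓ_1(z) = -(1/6)z^2 + (1/6)z + 2

ℓ_1(z) = (z + 3)(z - 4) / [(6)·(-1)]
       = (z^2 - z - 12) / (-6)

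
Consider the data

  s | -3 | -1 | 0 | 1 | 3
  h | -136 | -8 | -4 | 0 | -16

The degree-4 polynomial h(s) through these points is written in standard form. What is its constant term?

-4

Build the Lagrange basis polynomials:
L_0(s) = (s + 1)s(s - 1)(s - 3) / [144] = (1/144)s^4 - (1/48)s^3 - (1/144)s^2 + (1/48)s
L_1(s) = (s + 3)s(s - 1)(s - 3) / [-16] = -(1/16)s^4 + (1/16)s^3 + (9/16)s^2 - (9/16)s
L_2(s) = (s + 3)(s + 1)(s - 1)(s - 3) / [9] = (1/9)s^4 - (10/9)s^2 + 1
L_3(s) = (s + 3)(s + 1)s(s - 3) / [-16] = -(1/16)s^4 - (1/16)s^3 + (9/16)s^2 + (9/16)s
L_4(s) = (s + 3)(s + 1)s(s - 1) / [144] = (1/144)s^4 + (1/48)s^3 - (1/144)s^2 - (1/48)s
h(s) = (-136)·L_0 + (-8)·L_1 + (-4)·L_2 + 0·L_3 + (-16)·L_4
Only the constant term is needed; take it from each L_i and combine:
(-136)·(0) + (-8)·(0) + (-4)·(1) + 0·(0) + (-16)·(0) = -4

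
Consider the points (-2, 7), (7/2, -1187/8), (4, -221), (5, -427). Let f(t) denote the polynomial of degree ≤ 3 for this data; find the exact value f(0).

Using Newton's divided-difference form:
f[-2,7/2] = (-1187/8 - 7) / (7/2 - (-2)) = -113/4
f[7/2,4] = (-221 - (-1187/8)) / (4 - 7/2) = -581/4
f[4,5] = (-427 - (-221)) / (5 - 4) = -206
f[-2,7/2,4] = (-581/4 - (-113/4)) / (4 - (-2)) = -39/2
f[7/2,4,5] = (-206 - (-581/4)) / (5 - 7/2) = -81/2
f[-2,7/2,4,5] = (-81/2 - (-39/2)) / (5 - (-2)) = -3
f(0) = 7 + (-113/4)·(2) + (-39/2)·(2)·(-7/2) + (-3)·(2)·(-7/2)·(-4) = 3

3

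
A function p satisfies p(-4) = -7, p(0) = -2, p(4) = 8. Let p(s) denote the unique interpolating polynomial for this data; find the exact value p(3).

Evaluate each Lagrange basis at s = 3:
L_0(3) = (3)·(-1)/[(-4)·(-8)] = -3/32
L_1(3) = (7)·(-1)/[(4)·(-4)] = 7/16
L_2(3) = (7)·(3)/[(8)·(4)] = 21/32
Sum: (-7)·(-3/32) + (-2)·(7/16) + 8·(21/32) = 161/32

161/32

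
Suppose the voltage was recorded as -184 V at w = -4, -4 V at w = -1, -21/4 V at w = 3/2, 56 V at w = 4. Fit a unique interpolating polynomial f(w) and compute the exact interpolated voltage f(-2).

Using Newton's divided-difference form:
f[-4,-1] = (-4 - (-184)) / (-1 - (-4)) = 60
f[-1,3/2] = (-21/4 - (-4)) / (3/2 - (-1)) = -1/2
f[3/2,4] = (56 - (-21/4)) / (4 - 3/2) = 49/2
f[-4,-1,3/2] = (-1/2 - 60) / (3/2 - (-4)) = -11
f[-1,3/2,4] = (49/2 - (-1/2)) / (4 - (-1)) = 5
f[-4,-1,3/2,4] = (5 - (-11)) / (4 - (-4)) = 2
f(-2) = -184 + 60·(2) + (-11)·(2)·(-1) + 2·(2)·(-1)·(-7/2) = -28

-28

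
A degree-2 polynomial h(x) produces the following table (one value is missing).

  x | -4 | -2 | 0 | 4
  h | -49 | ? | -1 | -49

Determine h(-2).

The 3 known values determine h uniquely (degree ≤ 2).
Evaluate each Lagrange basis at x = -2:
L_0(-2) = (-2)·(-6)/[(-4)·(-8)] = 3/8
L_1(-2) = (2)·(-6)/[(4)·(-4)] = 3/4
L_2(-2) = (2)·(-2)/[(8)·(4)] = -1/8
Sum: (-49)·(3/8) + (-1)·(3/4) + (-49)·(-1/8) = -13

-13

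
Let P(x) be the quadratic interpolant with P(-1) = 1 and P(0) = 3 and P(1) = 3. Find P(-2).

Evaluate each Lagrange basis at x = -2:
L_0(-2) = (-2)·(-3)/[(-1)·(-2)] = 3
L_1(-2) = (-1)·(-3)/[(1)·(-1)] = -3
L_2(-2) = (-1)·(-2)/[(2)·(1)] = 1
Sum: 1·(3) + 3·(-3) + 3·(1) = -3

-3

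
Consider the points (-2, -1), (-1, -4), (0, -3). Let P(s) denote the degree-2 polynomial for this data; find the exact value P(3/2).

6

Using Newton's divided-difference form:
P[-2,-1] = (-4 - (-1)) / (-1 - (-2)) = -3
P[-1,0] = (-3 - (-4)) / (0 - (-1)) = 1
P[-2,-1,0] = (1 - (-3)) / (0 - (-2)) = 2
P(3/2) = -1 + (-3)·(7/2) + 2·(7/2)·(5/2) = 6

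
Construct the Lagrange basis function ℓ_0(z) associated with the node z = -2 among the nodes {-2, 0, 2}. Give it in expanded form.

ℓ_0(z) = z(z - 2) / [(-2)·(-4)]
       = (z^2 - 2z) / (8)

ℓ_0(z) = (1/8)z^2 - (1/4)z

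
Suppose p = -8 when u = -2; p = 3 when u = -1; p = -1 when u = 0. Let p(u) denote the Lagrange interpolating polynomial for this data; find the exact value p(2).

-54

Evaluate each Lagrange basis at u = 2:
L_0(2) = (3)·(2)/[(-1)·(-2)] = 3
L_1(2) = (4)·(2)/[(1)·(-1)] = -8
L_2(2) = (4)·(3)/[(2)·(1)] = 6
Sum: (-8)·(3) + 3·(-8) + (-1)·(6) = -54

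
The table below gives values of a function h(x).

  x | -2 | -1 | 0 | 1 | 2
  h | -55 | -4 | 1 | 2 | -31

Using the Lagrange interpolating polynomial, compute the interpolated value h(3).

L_0(3) = (4)·(3)·(2)·(1)/[(-1)·(-2)·(-3)·(-4)] = 1
L_1(3) = (5)·(3)·(2)·(1)/[(1)·(-1)·(-2)·(-3)] = -5
L_2(3) = (5)·(4)·(2)·(1)/[(2)·(1)·(-1)·(-2)] = 10
L_3(3) = (5)·(4)·(3)·(1)/[(3)·(2)·(1)·(-1)] = -10
L_4(3) = (5)·(4)·(3)·(2)/[(4)·(3)·(2)·(1)] = 5
Sum: (-55)·(1) + (-4)·(-5) + 1·(10) + 2·(-10) + (-31)·(5) = -200

-200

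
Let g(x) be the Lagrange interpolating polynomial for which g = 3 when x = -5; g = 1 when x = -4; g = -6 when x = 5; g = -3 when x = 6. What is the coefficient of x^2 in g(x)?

71/330

Build the Lagrange basis polynomials:
L_0(x) = (x + 4)(x - 5)(x - 6) / [-110] = -(1/110)x^3 + (7/110)x^2 + (7/55)x - 12/11
L_1(x) = (x + 5)(x - 5)(x - 6) / [90] = (1/90)x^3 - (1/15)x^2 - (5/18)x + 5/3
L_2(x) = (x + 5)(x + 4)(x - 6) / [-90] = -(1/90)x^3 - (1/30)x^2 + (17/45)x + 4/3
L_3(x) = (x + 5)(x + 4)(x - 5) / [110] = (1/110)x^3 + (2/55)x^2 - (5/22)x - 10/11
g(x) = 3·L_0 + 1·L_1 + (-6)·L_2 + (-3)·L_3
Only the coefficient of x^2 is needed; take it from each L_i and combine:
3·(7/110) + 1·(-1/15) + (-6)·(-1/30) + (-3)·(2/55) = 71/330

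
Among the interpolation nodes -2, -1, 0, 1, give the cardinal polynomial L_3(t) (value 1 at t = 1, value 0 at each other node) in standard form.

L_3(t) = (t + 2)(t + 1)t / [(3)·(2)·(1)]
       = (t^3 + 3t^2 + 2t) / (6)

L_3(t) = (1/6)t^3 + (1/2)t^2 + (1/3)t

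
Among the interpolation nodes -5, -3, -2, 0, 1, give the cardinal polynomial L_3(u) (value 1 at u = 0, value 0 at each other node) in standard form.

L_3(u) = -(1/30)u^4 - (3/10)u^3 - (7/10)u^2 + (1/30)u + 1

L_3(u) = (u + 5)(u + 3)(u + 2)(u - 1) / [(5)·(3)·(2)·(-1)]
       = (u^4 + 9u^3 + 21u^2 - u - 30) / (-30)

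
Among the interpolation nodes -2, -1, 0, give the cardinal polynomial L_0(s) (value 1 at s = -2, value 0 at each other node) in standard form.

L_0(s) = (1/2)s^2 + (1/2)s

L_0(s) = (s + 1)s / [(-1)·(-2)]
       = (s^2 + s) / (2)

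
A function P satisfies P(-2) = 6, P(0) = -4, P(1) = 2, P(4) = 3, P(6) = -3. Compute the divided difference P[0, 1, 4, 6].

P[0,1] = (2 - (-4)) / (1 - 0) = 6
P[1,4] = (3 - 2) / (4 - 1) = 1/3
P[4,6] = (-3 - 3) / (6 - 4) = -3
P[0,1,4] = (1/3 - 6) / (4 - 0) = -17/12
P[1,4,6] = (-3 - 1/3) / (6 - 1) = -2/3
P[0,1,4,6] = (-2/3 - (-17/12)) / (6 - 0) = 1/8

1/8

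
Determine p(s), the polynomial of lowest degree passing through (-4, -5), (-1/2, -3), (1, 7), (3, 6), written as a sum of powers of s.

Build the Lagrange basis polynomials:
L_0(s) = (s + 1/2)(s - 1)(s - 3) / [-245/2] = -(2/245)s^3 + (1/35)s^2 - (2/245)s - 3/245
L_1(s) = (s + 4)(s - 1)(s - 3) / [147/8] = (8/147)s^3 - (104/147)s + 32/49
L_2(s) = (s + 4)(s + 1/2)(s - 3) / [-15] = -(1/15)s^3 - (1/10)s^2 + (23/30)s + 2/5
L_3(s) = (s + 4)(s + 1/2)(s - 1) / [49] = (1/49)s^3 + (1/14)s^2 - (5/98)s - 2/49
p(s) = (-5)·L_0 + (-3)·L_1 + 7·L_2 + 6·L_3
  (-5)·L_0(s) = (2/49)s^3 - (1/7)s^2 + (2/49)s + 3/49
  (-3)·L_1(s) = -(8/49)s^3 + (104/49)s - 96/49
  7·L_2(s) = -(7/15)s^3 - (7/10)s^2 + (161/30)s + 14/5
  6·L_3(s) = (6/49)s^3 + (3/7)s^2 - (15/49)s - 12/49
Adding term by term: -(7/15)s^3 - (29/70)s^2 + (1517/210)s + 23/35

p(s) = -(7/15)s^3 - (29/70)s^2 + (1517/210)s + 23/35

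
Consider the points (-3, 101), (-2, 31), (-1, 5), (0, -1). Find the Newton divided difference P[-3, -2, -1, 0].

P[-3,-2] = (31 - 101) / (-2 - (-3)) = -70
P[-2,-1] = (5 - 31) / (-1 - (-2)) = -26
P[-1,0] = (-1 - 5) / (0 - (-1)) = -6
P[-3,-2,-1] = (-26 - (-70)) / (-1 - (-3)) = 22
P[-2,-1,0] = (-6 - (-26)) / (0 - (-2)) = 10
P[-3,-2,-1,0] = (10 - 22) / (0 - (-3)) = -4

-4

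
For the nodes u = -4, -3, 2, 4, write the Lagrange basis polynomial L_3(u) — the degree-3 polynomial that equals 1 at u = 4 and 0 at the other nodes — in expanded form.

L_3(u) = (1/112)u^3 + (5/112)u^2 - (1/56)u - 3/14

L_3(u) = (u + 4)(u + 3)(u - 2) / [(8)·(7)·(2)]
       = (u^3 + 5u^2 - 2u - 24) / (112)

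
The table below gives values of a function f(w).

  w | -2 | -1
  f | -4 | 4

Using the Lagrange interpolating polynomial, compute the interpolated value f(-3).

Evaluate each Lagrange basis at w = -3:
L_0(-3) = (-2)/[(-1)] = 2
L_1(-3) = (-1)/[(1)] = -1
Sum: (-4)·(2) + 4·(-1) = -12

-12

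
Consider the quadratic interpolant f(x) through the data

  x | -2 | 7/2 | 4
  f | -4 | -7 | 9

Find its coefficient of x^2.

L_0(x) = (x - 7/2)(x - 4) / [33] = (1/33)x^2 - (5/22)x + 14/33
L_1(x) = (x + 2)(x - 4) / [-11/4] = -(4/11)x^2 + (8/11)x + 32/11
L_2(x) = (x + 2)(x - 7/2) / [3] = (1/3)x^2 - (1/2)x - 7/3
f(x) = (-4)·L_0 + (-7)·L_1 + 9·L_2
Only the coefficient of x^2 is needed; take it from each L_i and combine:
(-4)·(1/33) + (-7)·(-4/11) + 9·(1/3) = 179/33

179/33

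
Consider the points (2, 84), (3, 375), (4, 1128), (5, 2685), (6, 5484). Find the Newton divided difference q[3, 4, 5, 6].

73

q[3,4] = (1128 - 375) / (4 - 3) = 753
q[4,5] = (2685 - 1128) / (5 - 4) = 1557
q[5,6] = (5484 - 2685) / (6 - 5) = 2799
q[3,4,5] = (1557 - 753) / (5 - 3) = 402
q[4,5,6] = (2799 - 1557) / (6 - 4) = 621
q[3,4,5,6] = (621 - 402) / (6 - 3) = 73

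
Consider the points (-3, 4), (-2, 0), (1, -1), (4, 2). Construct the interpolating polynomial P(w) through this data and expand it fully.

P(w) = -(25/252)w^3 + (131/252)w^2 + (61/126)w - 40/21

Newton's divided differences:
P[-3,-2] = (0 - 4) / (-2 - (-3)) = -4
P[-2,1] = (-1 - 0) / (1 - (-2)) = -1/3
P[1,4] = (2 - (-1)) / (4 - 1) = 1
P[-3,-2,1] = (-1/3 - (-4)) / (1 - (-3)) = 11/12
P[-2,1,4] = (1 - (-1/3)) / (4 - (-2)) = 2/9
P[-3,-2,1,4] = (2/9 - 11/12) / (4 - (-3)) = -25/252
P(w) = 4 + (-4)·(w + 3) + (11/12)·(w + 3)(w + 2) + (-25/252)·(w + 3)(w + 2)(w - 1)
Expanding: P(w) = -(25/252)w^3 + (131/252)w^2 + (61/126)w - 40/21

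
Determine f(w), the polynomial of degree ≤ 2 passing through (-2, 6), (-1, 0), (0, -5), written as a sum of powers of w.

Newton's divided differences:
f[-2,-1] = (0 - 6) / (-1 - (-2)) = -6
f[-1,0] = (-5 - 0) / (0 - (-1)) = -5
f[-2,-1,0] = (-5 - (-6)) / (0 - (-2)) = 1/2
f(w) = 6 + (-6)·(w + 2) + (1/2)·(w + 2)(w + 1)
Expanding: f(w) = (1/2)w^2 - (9/2)w - 5

f(w) = (1/2)w^2 - (9/2)w - 5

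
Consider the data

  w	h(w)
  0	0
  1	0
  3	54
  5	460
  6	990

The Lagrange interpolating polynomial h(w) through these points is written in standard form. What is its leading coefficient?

1

Build the Lagrange basis polynomials:
L_0(w) = (w - 1)(w - 3)(w - 5)(w - 6) / [90] = (1/90)w^4 - (1/6)w^3 + (77/90)w^2 - (17/10)w + 1
L_1(w) = w(w - 3)(w - 5)(w - 6) / [-40] = -(1/40)w^4 + (7/20)w^3 - (63/40)w^2 + (9/4)w
L_2(w) = w(w - 1)(w - 5)(w - 6) / [36] = (1/36)w^4 - (1/3)w^3 + (41/36)w^2 - (5/6)w
L_3(w) = w(w - 1)(w - 3)(w - 6) / [-40] = -(1/40)w^4 + (1/4)w^3 - (27/40)w^2 + (9/20)w
L_4(w) = w(w - 1)(w - 3)(w - 5) / [90] = (1/90)w^4 - (1/10)w^3 + (23/90)w^2 - (1/6)w
h(w) = 0·L_0 + 0·L_1 + 54·L_2 + 460·L_3 + 990·L_4
Only the coefficient of w^4 is needed; take it from each L_i and combine:
0·(1/90) + 0·(-1/40) + 54·(1/36) + 460·(-1/40) + 990·(1/90) = 1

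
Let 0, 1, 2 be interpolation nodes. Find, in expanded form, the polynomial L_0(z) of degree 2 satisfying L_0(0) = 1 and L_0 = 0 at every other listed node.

L_0(z) = (z - 1)(z - 2) / [(-1)·(-2)]
       = (z^2 - 3z + 2) / (2)

L_0(z) = (1/2)z^2 - (3/2)z + 1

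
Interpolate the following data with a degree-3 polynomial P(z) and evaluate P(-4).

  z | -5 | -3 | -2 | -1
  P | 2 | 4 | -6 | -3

47/4

Using Newton's divided-difference form:
P[-5,-3] = (4 - 2) / (-3 - (-5)) = 1
P[-3,-2] = (-6 - 4) / (-2 - (-3)) = -10
P[-2,-1] = (-3 - (-6)) / (-1 - (-2)) = 3
P[-5,-3,-2] = (-10 - 1) / (-2 - (-5)) = -11/3
P[-3,-2,-1] = (3 - (-10)) / (-1 - (-3)) = 13/2
P[-5,-3,-2,-1] = (13/2 - (-11/3)) / (-1 - (-5)) = 61/24
P(-4) = 2 + 1·(1) + (-11/3)·(1)·(-1) + (61/24)·(1)·(-1)·(-2) = 47/4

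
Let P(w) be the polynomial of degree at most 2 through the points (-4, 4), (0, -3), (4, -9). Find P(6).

-93/8

Using Newton's divided-difference form:
P[-4,0] = (-3 - 4) / (0 - (-4)) = -7/4
P[0,4] = (-9 - (-3)) / (4 - 0) = -3/2
P[-4,0,4] = (-3/2 - (-7/4)) / (4 - (-4)) = 1/32
P(6) = 4 + (-7/4)·(10) + (1/32)·(10)·(6) = -93/8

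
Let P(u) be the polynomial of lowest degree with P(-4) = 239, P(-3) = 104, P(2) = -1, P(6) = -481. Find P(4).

Using Newton's divided-difference form:
P[-4,-3] = (104 - 239) / (-3 - (-4)) = -135
P[-3,2] = (-1 - 104) / (2 - (-3)) = -21
P[2,6] = (-481 - (-1)) / (6 - 2) = -120
P[-4,-3,2] = (-21 - (-135)) / (2 - (-4)) = 19
P[-3,2,6] = (-120 - (-21)) / (6 - (-3)) = -11
P[-4,-3,2,6] = (-11 - 19) / (6 - (-4)) = -3
P(4) = 239 + (-135)·(8) + 19·(8)·(7) + (-3)·(8)·(7)·(2) = -113

-113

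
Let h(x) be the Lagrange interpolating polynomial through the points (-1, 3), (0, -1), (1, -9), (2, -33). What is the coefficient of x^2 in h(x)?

-2

Build the Lagrange basis polynomials:
L_0(x) = x(x - 1)(x - 2) / [-6] = -(1/6)x^3 + (1/2)x^2 - (1/3)x
L_1(x) = (x + 1)(x - 1)(x - 2) / [2] = (1/2)x^3 - x^2 - (1/2)x + 1
L_2(x) = (x + 1)x(x - 2) / [-2] = -(1/2)x^3 + (1/2)x^2 + x
L_3(x) = (x + 1)x(x - 1) / [6] = (1/6)x^3 - (1/6)x
h(x) = 3·L_0 + (-1)·L_1 + (-9)·L_2 + (-33)·L_3
Only the coefficient of x^2 is needed; take it from each L_i and combine:
3·(1/2) + (-1)·(-1) + (-9)·(1/2) + (-33)·(0) = -2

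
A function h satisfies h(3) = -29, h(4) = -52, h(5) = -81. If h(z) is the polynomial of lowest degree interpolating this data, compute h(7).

L_0(7) = (3)·(2)/[(-1)·(-2)] = 3
L_1(7) = (4)·(2)/[(1)·(-1)] = -8
L_2(7) = (4)·(3)/[(2)·(1)] = 6
Sum: (-29)·(3) + (-52)·(-8) + (-81)·(6) = -157

-157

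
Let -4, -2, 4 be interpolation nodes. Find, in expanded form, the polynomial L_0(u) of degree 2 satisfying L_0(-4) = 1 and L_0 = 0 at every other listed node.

L_0(u) = (1/16)u^2 - (1/8)u - 1/2

L_0(u) = (u + 2)(u - 4) / [(-2)·(-8)]
       = (u^2 - 2u - 8) / (16)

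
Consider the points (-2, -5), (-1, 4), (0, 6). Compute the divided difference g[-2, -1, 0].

-7/2

g[-2,-1] = (4 - (-5)) / (-1 - (-2)) = 9
g[-1,0] = (6 - 4) / (0 - (-1)) = 2
g[-2,-1,0] = (2 - 9) / (0 - (-2)) = -7/2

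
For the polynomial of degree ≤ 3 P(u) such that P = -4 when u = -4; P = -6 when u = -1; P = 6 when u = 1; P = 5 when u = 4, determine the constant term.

-1/30

Build the Lagrange basis polynomials:
L_0(u) = (u + 1)(u - 1)(u - 4) / [-120] = -(1/120)u^3 + (1/30)u^2 + (1/120)u - 1/30
L_1(u) = (u + 4)(u - 1)(u - 4) / [30] = (1/30)u^3 - (1/30)u^2 - (8/15)u + 8/15
L_2(u) = (u + 4)(u + 1)(u - 4) / [-30] = -(1/30)u^3 - (1/30)u^2 + (8/15)u + 8/15
L_3(u) = (u + 4)(u + 1)(u - 1) / [120] = (1/120)u^3 + (1/30)u^2 - (1/120)u - 1/30
P(u) = (-4)·L_0 + (-6)·L_1 + 6·L_2 + 5·L_3
Only the constant term is needed; take it from each L_i and combine:
(-4)·(-1/30) + (-6)·(8/15) + 6·(8/15) + 5·(-1/30) = -1/30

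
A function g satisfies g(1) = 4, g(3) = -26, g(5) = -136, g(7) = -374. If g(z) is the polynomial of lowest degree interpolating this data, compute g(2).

-4

Evaluate each Lagrange basis at z = 2:
L_0(2) = (-1)·(-3)·(-5)/[(-2)·(-4)·(-6)] = 5/16
L_1(2) = (1)·(-3)·(-5)/[(2)·(-2)·(-4)] = 15/16
L_2(2) = (1)·(-1)·(-5)/[(4)·(2)·(-2)] = -5/16
L_3(2) = (1)·(-1)·(-3)/[(6)·(4)·(2)] = 1/16
Sum: 4·(5/16) + (-26)·(15/16) + (-136)·(-5/16) + (-374)·(1/16) = -4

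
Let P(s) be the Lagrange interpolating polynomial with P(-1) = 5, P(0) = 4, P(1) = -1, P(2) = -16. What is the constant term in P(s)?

4

Build the Lagrange basis polynomials:
L_0(s) = s(s - 1)(s - 2) / [-6] = -(1/6)s^3 + (1/2)s^2 - (1/3)s
L_1(s) = (s + 1)(s - 1)(s - 2) / [2] = (1/2)s^3 - s^2 - (1/2)s + 1
L_2(s) = (s + 1)s(s - 2) / [-2] = -(1/2)s^3 + (1/2)s^2 + s
L_3(s) = (s + 1)s(s - 1) / [6] = (1/6)s^3 - (1/6)s
P(s) = 5·L_0 + 4·L_1 + (-1)·L_2 + (-16)·L_3
Only the constant term is needed; take it from each L_i and combine:
5·(0) + 4·(1) + (-1)·(0) + (-16)·(0) = 4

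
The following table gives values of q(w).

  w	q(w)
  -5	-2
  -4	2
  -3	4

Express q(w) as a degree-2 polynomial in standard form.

q(w) = -w^2 - 5w - 2

Build the Lagrange basis polynomials:
L_0(w) = (w + 4)(w + 3) / [2] = (1/2)w^2 + (7/2)w + 6
L_1(w) = (w + 5)(w + 3) / [-1] = -w^2 - 8w - 15
L_2(w) = (w + 5)(w + 4) / [2] = (1/2)w^2 + (9/2)w + 10
q(w) = (-2)·L_0 + 2·L_1 + 4·L_2
  (-2)·L_0(w) = -w^2 - 7w - 12
  2·L_1(w) = -2w^2 - 16w - 30
  4·L_2(w) = 2w^2 + 18w + 40
Adding term by term: -w^2 - 5w - 2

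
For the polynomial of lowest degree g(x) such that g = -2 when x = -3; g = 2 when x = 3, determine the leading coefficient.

2/3

Build the Lagrange basis polynomials:
L_0(x) = (x - 3) / [-6] = -(1/6)x + 1/2
L_1(x) = (x + 3) / [6] = (1/6)x + 1/2
g(x) = (-2)·L_0 + 2·L_1
Only the coefficient of x is needed; take it from each L_i and combine:
(-2)·(-1/6) + 2·(1/6) = 2/3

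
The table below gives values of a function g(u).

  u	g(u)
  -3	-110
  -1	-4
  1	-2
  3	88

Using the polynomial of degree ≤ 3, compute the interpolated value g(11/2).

Evaluate each Lagrange basis at u = 11/2:
L_0(11/2) = (13/2)·(9/2)·(5/2)/[(-2)·(-4)·(-6)] = -195/128
L_1(11/2) = (17/2)·(9/2)·(5/2)/[(2)·(-2)·(-4)] = 765/128
L_2(11/2) = (17/2)·(13/2)·(5/2)/[(4)·(2)·(-2)] = -1105/128
L_3(11/2) = (17/2)·(13/2)·(9/2)/[(6)·(4)·(2)] = 663/128
Sum: (-110)·(-195/128) + (-4)·(765/128) + (-2)·(-1105/128) + 88·(663/128) = 2467/4

2467/4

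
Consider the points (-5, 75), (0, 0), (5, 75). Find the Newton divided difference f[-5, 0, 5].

3

f[-5,0] = (0 - 75) / (0 - (-5)) = -15
f[0,5] = (75 - 0) / (5 - 0) = 15
f[-5,0,5] = (15 - (-15)) / (5 - (-5)) = 3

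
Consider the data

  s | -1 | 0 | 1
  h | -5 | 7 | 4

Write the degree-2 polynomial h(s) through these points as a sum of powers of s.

Build the Lagrange basis polynomials:
L_0(s) = s(s - 1) / [2] = (1/2)s^2 - (1/2)s
L_1(s) = (s + 1)(s - 1) / [-1] = -s^2 + 1
L_2(s) = (s + 1)s / [2] = (1/2)s^2 + (1/2)s
h(s) = (-5)·L_0 + 7·L_1 + 4·L_2
  (-5)·L_0(s) = -(5/2)s^2 + (5/2)s
  7·L_1(s) = -7s^2 + 7
  4·L_2(s) = 2s^2 + 2s
Adding term by term: -(15/2)s^2 + (9/2)s + 7

h(s) = -(15/2)s^2 + (9/2)s + 7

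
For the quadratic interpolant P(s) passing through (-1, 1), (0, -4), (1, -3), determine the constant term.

-4

Build the Lagrange basis polynomials:
L_0(s) = s(s - 1) / [2] = (1/2)s^2 - (1/2)s
L_1(s) = (s + 1)(s - 1) / [-1] = -s^2 + 1
L_2(s) = (s + 1)s / [2] = (1/2)s^2 + (1/2)s
P(s) = 1·L_0 + (-4)·L_1 + (-3)·L_2
Only the constant term is needed; take it from each L_i and combine:
1·(0) + (-4)·(1) + (-3)·(0) = -4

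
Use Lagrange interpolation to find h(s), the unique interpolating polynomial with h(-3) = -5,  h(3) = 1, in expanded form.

L_0(s) = (s - 3) / [-6] = -(1/6)s + 1/2
L_1(s) = (s + 3) / [6] = (1/6)s + 1/2
h(s) = (-5)·L_0 + 1·L_1
  (-5)·L_0(s) = (5/6)s - 5/2
  1·L_1(s) = (1/6)s + 1/2
Adding term by term: s - 2

h(s) = s - 2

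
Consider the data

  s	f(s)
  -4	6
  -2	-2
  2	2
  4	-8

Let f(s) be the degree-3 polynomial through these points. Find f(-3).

1/48

L_0(-3) = (-1)·(-5)·(-7)/[(-2)·(-6)·(-8)] = 35/96
L_1(-3) = (1)·(-5)·(-7)/[(2)·(-4)·(-6)] = 35/48
L_2(-3) = (1)·(-1)·(-7)/[(6)·(4)·(-2)] = -7/48
L_3(-3) = (1)·(-1)·(-5)/[(8)·(6)·(2)] = 5/96
Sum: 6·(35/96) + (-2)·(35/48) + 2·(-7/48) + (-8)·(5/96) = 1/48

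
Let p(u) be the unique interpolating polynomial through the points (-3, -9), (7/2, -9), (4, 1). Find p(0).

-39

Using Newton's divided-difference form:
p[-3,7/2] = (-9 - (-9)) / (7/2 - (-3)) = 0
p[7/2,4] = (1 - (-9)) / (4 - 7/2) = 20
p[-3,7/2,4] = (20 - 0) / (4 - (-3)) = 20/7
p(0) = -9 + 0·(3) + (20/7)·(3)·(-7/2) = -39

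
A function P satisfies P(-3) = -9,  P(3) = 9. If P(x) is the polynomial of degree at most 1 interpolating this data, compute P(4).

12

Evaluate each Lagrange basis at x = 4:
L_0(4) = (1)/[(-6)] = -1/6
L_1(4) = (7)/[(6)] = 7/6
Sum: (-9)·(-1/6) + 9·(7/6) = 12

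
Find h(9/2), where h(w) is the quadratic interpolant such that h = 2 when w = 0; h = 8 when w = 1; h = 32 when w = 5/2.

Using Newton's divided-difference form:
h[0,1] = (8 - 2) / (1 - 0) = 6
h[1,5/2] = (32 - 8) / (5/2 - 1) = 16
h[0,1,5/2] = (16 - 6) / (5/2 - 0) = 4
h(9/2) = 2 + 6·(9/2) + 4·(9/2)·(7/2) = 92

92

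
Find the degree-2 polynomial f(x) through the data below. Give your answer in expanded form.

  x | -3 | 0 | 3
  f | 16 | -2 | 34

Newton's divided differences:
f[-3,0] = (-2 - 16) / (0 - (-3)) = -6
f[0,3] = (34 - (-2)) / (3 - 0) = 12
f[-3,0,3] = (12 - (-6)) / (3 - (-3)) = 3
f(x) = 16 + (-6)·(x + 3) + 3·(x + 3)x
Expanding: f(x) = 3x^2 + 3x - 2

f(x) = 3x^2 + 3x - 2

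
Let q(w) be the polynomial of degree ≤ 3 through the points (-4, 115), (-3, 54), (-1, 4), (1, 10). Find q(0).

L_0(0) = (3)·(1)·(-1)/[(-1)·(-3)·(-5)] = 1/5
L_1(0) = (4)·(1)·(-1)/[(1)·(-2)·(-4)] = -1/2
L_2(0) = (4)·(3)·(-1)/[(3)·(2)·(-2)] = 1
L_3(0) = (4)·(3)·(1)/[(5)·(4)·(2)] = 3/10
Sum: 115·(1/5) + 54·(-1/2) + 4·(1) + 10·(3/10) = 3

3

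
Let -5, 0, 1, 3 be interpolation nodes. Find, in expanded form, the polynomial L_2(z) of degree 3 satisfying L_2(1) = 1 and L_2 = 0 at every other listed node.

L_2(z) = -(1/12)z^3 - (1/6)z^2 + (5/4)z

L_2(z) = (z + 5)z(z - 3) / [(6)·(1)·(-2)]
       = (z^3 + 2z^2 - 15z) / (-12)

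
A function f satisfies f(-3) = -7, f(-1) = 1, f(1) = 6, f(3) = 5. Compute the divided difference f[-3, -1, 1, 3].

-1/16

f[-3,-1] = (1 - (-7)) / (-1 - (-3)) = 4
f[-1,1] = (6 - 1) / (1 - (-1)) = 5/2
f[1,3] = (5 - 6) / (3 - 1) = -1/2
f[-3,-1,1] = (5/2 - 4) / (1 - (-3)) = -3/8
f[-1,1,3] = (-1/2 - 5/2) / (3 - (-1)) = -3/4
f[-3,-1,1,3] = (-3/4 - (-3/8)) / (3 - (-3)) = -1/16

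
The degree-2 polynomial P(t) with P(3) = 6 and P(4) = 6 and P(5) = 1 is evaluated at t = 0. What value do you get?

-24

L_0(0) = (-4)·(-5)/[(-1)·(-2)] = 10
L_1(0) = (-3)·(-5)/[(1)·(-1)] = -15
L_2(0) = (-3)·(-4)/[(2)·(1)] = 6
Sum: 6·(10) + 6·(-15) + 1·(6) = -24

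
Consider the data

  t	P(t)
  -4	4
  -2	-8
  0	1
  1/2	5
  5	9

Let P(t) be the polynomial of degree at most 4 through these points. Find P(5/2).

Evaluate each Lagrange basis at t = 5/2:
L_0(5/2) = (9/2)·(5/2)·(2)·(-5/2)/[(-2)·(-4)·(-9/2)·(-9)] = -25/144
L_1(5/2) = (13/2)·(5/2)·(2)·(-5/2)/[(2)·(-2)·(-5/2)·(-7)] = 65/56
L_2(5/2) = (13/2)·(9/2)·(2)·(-5/2)/[(4)·(2)·(-1/2)·(-5)] = -117/16
L_3(5/2) = (13/2)·(9/2)·(5/2)·(-5/2)/[(9/2)·(5/2)·(1/2)·(-9/2)] = 65/9
L_4(5/2) = (13/2)·(9/2)·(5/2)·(2)/[(9)·(7)·(5)·(9/2)] = 13/126
Sum: 4·(-25/144) + (-8)·(65/56) + 1·(-117/16) + 5·(65/9) + 9·(13/126) = 6635/336

6635/336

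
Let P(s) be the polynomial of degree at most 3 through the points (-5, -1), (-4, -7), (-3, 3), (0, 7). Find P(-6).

166/5

Using Newton's divided-difference form:
P[-5,-4] = (-7 - (-1)) / (-4 - (-5)) = -6
P[-4,-3] = (3 - (-7)) / (-3 - (-4)) = 10
P[-3,0] = (7 - 3) / (0 - (-3)) = 4/3
P[-5,-4,-3] = (10 - (-6)) / (-3 - (-5)) = 8
P[-4,-3,0] = (4/3 - 10) / (0 - (-4)) = -13/6
P[-5,-4,-3,0] = (-13/6 - 8) / (0 - (-5)) = -61/30
P(-6) = -1 + (-6)·(-1) + 8·(-1)·(-2) + (-61/30)·(-1)·(-2)·(-3) = 166/5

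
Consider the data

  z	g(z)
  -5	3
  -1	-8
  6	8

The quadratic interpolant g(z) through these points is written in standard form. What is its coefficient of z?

Build the Lagrange basis polynomials:
L_0(z) = (z + 1)(z - 6) / [44] = (1/44)z^2 - (5/44)z - 3/22
L_1(z) = (z + 5)(z - 6) / [-28] = -(1/28)z^2 + (1/28)z + 15/14
L_2(z) = (z + 5)(z + 1) / [77] = (1/77)z^2 + (6/77)z + 5/77
g(z) = 3·L_0 + (-8)·L_1 + 8·L_2
Only the coefficient of z is needed; take it from each L_i and combine:
3·(-5/44) + (-8)·(1/28) + 8·(6/77) = -1/308

-1/308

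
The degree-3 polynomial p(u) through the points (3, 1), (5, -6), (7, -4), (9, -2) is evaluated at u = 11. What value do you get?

L_0(11) = (6)·(4)·(2)/[(-2)·(-4)·(-6)] = -1
L_1(11) = (8)·(4)·(2)/[(2)·(-2)·(-4)] = 4
L_2(11) = (8)·(6)·(2)/[(4)·(2)·(-2)] = -6
L_3(11) = (8)·(6)·(4)/[(6)·(4)·(2)] = 4
Sum: 1·(-1) + (-6)·(4) + (-4)·(-6) + (-2)·(4) = -9

-9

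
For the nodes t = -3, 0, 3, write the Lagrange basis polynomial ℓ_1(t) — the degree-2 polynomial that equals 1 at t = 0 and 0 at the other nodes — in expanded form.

ℓ_1(t) = -(1/9)t^2 + 1

ℓ_1(t) = (t + 3)(t - 3) / [(3)·(-3)]
       = (t^2 - 9) / (-9)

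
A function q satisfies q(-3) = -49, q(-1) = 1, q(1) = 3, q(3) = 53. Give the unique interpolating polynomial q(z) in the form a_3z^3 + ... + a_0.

q(z) = 2z^3 - z + 2

Newton's divided differences:
q[-3,-1] = (1 - (-49)) / (-1 - (-3)) = 25
q[-1,1] = (3 - 1) / (1 - (-1)) = 1
q[1,3] = (53 - 3) / (3 - 1) = 25
q[-3,-1,1] = (1 - 25) / (1 - (-3)) = -6
q[-1,1,3] = (25 - 1) / (3 - (-1)) = 6
q[-3,-1,1,3] = (6 - (-6)) / (3 - (-3)) = 2
q(z) = -49 + 25·(z + 3) + (-6)·(z + 3)(z + 1) + 2·(z + 3)(z + 1)(z - 1)
Expanding: q(z) = 2z^3 - z + 2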